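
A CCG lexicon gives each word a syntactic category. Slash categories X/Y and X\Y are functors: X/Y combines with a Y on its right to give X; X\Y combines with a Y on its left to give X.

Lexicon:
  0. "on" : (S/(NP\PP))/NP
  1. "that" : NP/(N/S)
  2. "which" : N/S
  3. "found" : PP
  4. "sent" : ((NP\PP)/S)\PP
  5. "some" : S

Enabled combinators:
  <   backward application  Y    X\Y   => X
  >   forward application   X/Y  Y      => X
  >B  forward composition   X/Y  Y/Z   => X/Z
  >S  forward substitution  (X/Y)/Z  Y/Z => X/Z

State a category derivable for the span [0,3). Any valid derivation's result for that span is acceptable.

[0,6] S   >
  [0,3] S/(NP\PP)   >
    [0,1] "on" : (S/(NP\PP))/NP
    [1,3] NP   >
      [1,2] "that" : NP/(N/S)
      [2,3] "which" : N/S
  [3,6] NP\PP   >
    [3,5] (NP\PP)/S   <
      [3,4] "found" : PP
      [4,5] "sent" : ((NP\PP)/S)\PP
    [5,6] "some" : S

S/(NP\PP)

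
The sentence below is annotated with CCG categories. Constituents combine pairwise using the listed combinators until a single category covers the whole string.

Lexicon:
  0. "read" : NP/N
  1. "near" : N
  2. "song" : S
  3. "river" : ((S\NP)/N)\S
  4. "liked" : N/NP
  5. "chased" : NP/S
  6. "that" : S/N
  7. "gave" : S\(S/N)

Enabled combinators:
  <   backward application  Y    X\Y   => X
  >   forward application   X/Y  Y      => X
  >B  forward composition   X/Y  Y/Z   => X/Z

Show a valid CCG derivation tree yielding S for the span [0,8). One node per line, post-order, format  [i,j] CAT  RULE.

[0,1] NP/N  lex  "read"
[1,2] N  lex  "near"
[0,2] NP  >  k=1
[2,3] S  lex  "song"
[3,4] ((S\NP)/N)\S  lex  "river"
[2,4] (S\NP)/N  <  k=3
[4,5] N/NP  lex  "liked"
[5,6] NP/S  lex  "chased"
[4,6] N/S  >B  k=5
[6,7] S/N  lex  "that"
[7,8] S\(S/N)  lex  "gave"
[6,8] S  <  k=7
[4,8] N  >  k=6
[2,8] S\NP  >  k=4
[0,8] S  <  k=2

[0,8] S   <
  [0,2] NP   >
    [0,1] "read" : NP/N
    [1,2] "near" : N
  [2,8] S\NP   >
    [2,4] (S\NP)/N   <
      [2,3] "song" : S
      [3,4] "river" : ((S\NP)/N)\S
    [4,8] N   >
      [4,6] N/S   >B
        [4,5] "liked" : N/NP
        [5,6] "chased" : NP/S
      [6,8] S   <
        [6,7] "that" : S/N
        [7,8] "gave" : S\(S/N)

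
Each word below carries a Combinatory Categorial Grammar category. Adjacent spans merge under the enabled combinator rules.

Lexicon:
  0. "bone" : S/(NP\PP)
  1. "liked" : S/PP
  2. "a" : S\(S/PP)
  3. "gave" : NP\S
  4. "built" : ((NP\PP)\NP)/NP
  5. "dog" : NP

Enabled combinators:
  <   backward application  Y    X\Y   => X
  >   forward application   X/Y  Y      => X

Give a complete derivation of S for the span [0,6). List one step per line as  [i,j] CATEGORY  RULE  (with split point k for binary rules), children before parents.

[0,1] S/(NP\PP)  lex  "bone"
[1,2] S/PP  lex  "liked"
[2,3] S\(S/PP)  lex  "a"
[1,3] S  <  k=2
[3,4] NP\S  lex  "gave"
[1,4] NP  <  k=3
[4,5] ((NP\PP)\NP)/NP  lex  "built"
[5,6] NP  lex  "dog"
[4,6] (NP\PP)\NP  >  k=5
[1,6] NP\PP  <  k=4
[0,6] S  >  k=1

[0,6] S   >
  [0,1] "bone" : S/(NP\PP)
  [1,6] NP\PP   <
    [1,4] NP   <
      [1,3] S   <
        [1,2] "liked" : S/PP
        [2,3] "a" : S\(S/PP)
      [3,4] "gave" : NP\S
    [4,6] (NP\PP)\NP   >
      [4,5] "built" : ((NP\PP)\NP)/NP
      [5,6] "dog" : NP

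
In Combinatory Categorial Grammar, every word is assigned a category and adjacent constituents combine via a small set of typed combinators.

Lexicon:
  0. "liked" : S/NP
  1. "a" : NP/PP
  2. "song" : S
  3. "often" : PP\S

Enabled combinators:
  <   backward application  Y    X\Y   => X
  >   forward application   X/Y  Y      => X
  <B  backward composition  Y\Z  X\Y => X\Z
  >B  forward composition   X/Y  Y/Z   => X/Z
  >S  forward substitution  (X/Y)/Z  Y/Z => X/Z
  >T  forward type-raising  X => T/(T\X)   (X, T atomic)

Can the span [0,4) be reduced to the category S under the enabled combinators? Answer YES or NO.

YES

[0,4] S   >
  [0,1] "liked" : S/NP
  [1,4] NP   >
    [1,2] "a" : NP/PP
    [2,4] PP   <
      [2,3] "song" : S
      [3,4] "often" : PP\S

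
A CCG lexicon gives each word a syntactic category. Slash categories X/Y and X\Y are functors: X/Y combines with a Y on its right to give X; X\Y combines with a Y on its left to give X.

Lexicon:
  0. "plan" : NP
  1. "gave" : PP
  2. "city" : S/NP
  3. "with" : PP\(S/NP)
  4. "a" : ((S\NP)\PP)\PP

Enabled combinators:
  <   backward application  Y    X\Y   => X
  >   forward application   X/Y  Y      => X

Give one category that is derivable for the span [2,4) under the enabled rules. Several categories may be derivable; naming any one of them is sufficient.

PP

[0,5] S   <
  [0,1] "plan" : NP
  [1,5] S\NP   <
    [1,2] "gave" : PP
    [2,5] (S\NP)\PP   <
      [2,4] PP   <
        [2,3] "city" : S/NP
        [3,4] "with" : PP\(S/NP)
      [4,5] "a" : ((S\NP)\PP)\PP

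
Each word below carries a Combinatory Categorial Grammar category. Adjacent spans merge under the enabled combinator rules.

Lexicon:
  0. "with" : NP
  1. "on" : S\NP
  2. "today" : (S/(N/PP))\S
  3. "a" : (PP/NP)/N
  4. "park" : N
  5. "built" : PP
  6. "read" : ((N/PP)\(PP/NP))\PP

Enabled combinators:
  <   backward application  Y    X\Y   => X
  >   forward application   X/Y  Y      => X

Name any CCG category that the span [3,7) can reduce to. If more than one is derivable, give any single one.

N/PP

[0,7] S   >
  [0,3] S/(N/PP)   <
    [0,2] S   <
      [0,1] "with" : NP
      [1,2] "on" : S\NP
    [2,3] "today" : (S/(N/PP))\S
  [3,7] N/PP   <
    [3,5] PP/NP   >
      [3,4] "a" : (PP/NP)/N
      [4,5] "park" : N
    [5,7] (N/PP)\(PP/NP)   <
      [5,6] "built" : PP
      [6,7] "read" : ((N/PP)\(PP/NP))\PP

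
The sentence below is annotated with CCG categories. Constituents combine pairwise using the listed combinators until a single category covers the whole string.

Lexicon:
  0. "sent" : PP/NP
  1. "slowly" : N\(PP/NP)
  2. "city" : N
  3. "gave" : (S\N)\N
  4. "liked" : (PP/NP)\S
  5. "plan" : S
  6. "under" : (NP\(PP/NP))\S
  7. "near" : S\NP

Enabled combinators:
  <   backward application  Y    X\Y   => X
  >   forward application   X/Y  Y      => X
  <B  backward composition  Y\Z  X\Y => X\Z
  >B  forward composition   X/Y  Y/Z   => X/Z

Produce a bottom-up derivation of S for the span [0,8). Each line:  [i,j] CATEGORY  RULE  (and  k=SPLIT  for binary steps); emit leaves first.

[0,1] PP/NP  lex  "sent"
[1,2] N\(PP/NP)  lex  "slowly"
[0,2] N  <  k=1
[2,3] N  lex  "city"
[3,4] (S\N)\N  lex  "gave"
[2,4] S\N  <  k=3
[4,5] (PP/NP)\S  lex  "liked"
[5,6] S  lex  "plan"
[6,7] (NP\(PP/NP))\S  lex  "under"
[5,7] NP\(PP/NP)  <  k=6
[4,7] NP\S  <B  k=5
[7,8] S\NP  lex  "near"
[4,8] S\S  <B  k=7
[2,8] S\N  <B  k=4
[0,8] S  <  k=2

[0,8] S   <
  [0,2] N   <
    [0,1] "sent" : PP/NP
    [1,2] "slowly" : N\(PP/NP)
  [2,8] S\N   <B
    [2,4] S\N   <
      [2,3] "city" : N
      [3,4] "gave" : (S\N)\N
    [4,8] S\S   <B
      [4,7] NP\S   <B
        [4,5] "liked" : (PP/NP)\S
        [5,7] NP\(PP/NP)   <
          [5,6] "plan" : S
          [6,7] "under" : (NP\(PP/NP))\S
      [7,8] "near" : S\NP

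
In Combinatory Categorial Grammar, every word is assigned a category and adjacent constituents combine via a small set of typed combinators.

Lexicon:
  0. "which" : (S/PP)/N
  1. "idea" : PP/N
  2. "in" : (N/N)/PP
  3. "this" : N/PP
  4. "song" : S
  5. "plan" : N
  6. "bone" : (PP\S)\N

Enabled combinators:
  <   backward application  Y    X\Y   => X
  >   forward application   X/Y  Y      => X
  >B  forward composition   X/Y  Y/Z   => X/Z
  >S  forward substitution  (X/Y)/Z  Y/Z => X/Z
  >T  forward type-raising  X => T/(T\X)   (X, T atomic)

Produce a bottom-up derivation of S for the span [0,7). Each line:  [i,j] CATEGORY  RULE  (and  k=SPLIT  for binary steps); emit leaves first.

[0,1] (S/PP)/N  lex  "which"
[1,2] PP/N  lex  "idea"
[0,2] S/N  >S  k=1
[2,3] (N/N)/PP  lex  "in"
[3,4] N/PP  lex  "this"
[2,4] N/PP  >S  k=3
[4,5] S  lex  "song"
[5,6] N  lex  "plan"
[6,7] (PP\S)\N  lex  "bone"
[5,7] PP\S  <  k=6
[4,7] PP  <  k=5
[2,7] N  >  k=4
[0,7] S  >  k=2

[0,7] S   >
  [0,2] S/N   >S
    [0,1] "which" : (S/PP)/N
    [1,2] "idea" : PP/N
  [2,7] N   >
    [2,4] N/PP   >S
      [2,3] "in" : (N/N)/PP
      [3,4] "this" : N/PP
    [4,7] PP   <
      [4,5] "song" : S
      [5,7] PP\S   <
        [5,6] "plan" : N
        [6,7] "bone" : (PP\S)\N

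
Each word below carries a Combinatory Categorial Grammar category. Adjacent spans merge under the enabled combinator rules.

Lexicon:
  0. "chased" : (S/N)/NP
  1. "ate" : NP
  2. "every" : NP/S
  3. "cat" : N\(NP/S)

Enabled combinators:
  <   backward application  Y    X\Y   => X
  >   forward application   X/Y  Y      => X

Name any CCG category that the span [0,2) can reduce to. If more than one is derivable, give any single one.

[0,4] S   >
  [0,2] S/N   >
    [0,1] "chased" : (S/N)/NP
    [1,2] "ate" : NP
  [2,4] N   <
    [2,3] "every" : NP/S
    [3,4] "cat" : N\(NP/S)

S/N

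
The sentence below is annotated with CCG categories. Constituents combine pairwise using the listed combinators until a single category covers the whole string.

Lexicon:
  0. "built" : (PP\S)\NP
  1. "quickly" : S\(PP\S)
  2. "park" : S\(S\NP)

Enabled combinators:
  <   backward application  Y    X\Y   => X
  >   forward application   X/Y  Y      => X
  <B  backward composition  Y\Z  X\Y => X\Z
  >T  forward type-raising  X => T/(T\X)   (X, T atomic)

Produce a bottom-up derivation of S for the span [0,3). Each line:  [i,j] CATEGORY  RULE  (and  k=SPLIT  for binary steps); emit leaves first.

[0,1] (PP\S)\NP  lex  "built"
[1,2] S\(PP\S)  lex  "quickly"
[0,2] S\NP  <B  k=1
[2,3] S\(S\NP)  lex  "park"
[0,3] S  <  k=2

[0,3] S   <
  [0,2] S\NP   <B
    [0,1] "built" : (PP\S)\NP
    [1,2] "quickly" : S\(PP\S)
  [2,3] "park" : S\(S\NP)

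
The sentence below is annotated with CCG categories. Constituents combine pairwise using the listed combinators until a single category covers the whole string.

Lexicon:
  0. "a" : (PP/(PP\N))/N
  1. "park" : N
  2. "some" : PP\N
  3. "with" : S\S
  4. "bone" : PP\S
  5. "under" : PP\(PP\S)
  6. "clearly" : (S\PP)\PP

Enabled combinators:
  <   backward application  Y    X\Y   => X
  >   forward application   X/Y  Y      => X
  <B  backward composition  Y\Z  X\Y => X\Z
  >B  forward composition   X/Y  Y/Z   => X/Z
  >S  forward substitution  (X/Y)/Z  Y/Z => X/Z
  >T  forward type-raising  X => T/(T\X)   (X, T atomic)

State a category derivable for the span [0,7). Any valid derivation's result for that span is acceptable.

[0,7] S   <
  [0,3] PP   >
    [0,2] PP/(PP\N)   >
      [0,1] "a" : (PP/(PP\N))/N
      [1,2] "park" : N
    [2,3] "some" : PP\N
  [3,7] S\PP   <
    [3,6] PP   <
      [3,5] PP\S   <B
        [3,4] "with" : S\S
        [4,5] "bone" : PP\S
      [5,6] "under" : PP\(PP\S)
    [6,7] "clearly" : (S\PP)\PP

S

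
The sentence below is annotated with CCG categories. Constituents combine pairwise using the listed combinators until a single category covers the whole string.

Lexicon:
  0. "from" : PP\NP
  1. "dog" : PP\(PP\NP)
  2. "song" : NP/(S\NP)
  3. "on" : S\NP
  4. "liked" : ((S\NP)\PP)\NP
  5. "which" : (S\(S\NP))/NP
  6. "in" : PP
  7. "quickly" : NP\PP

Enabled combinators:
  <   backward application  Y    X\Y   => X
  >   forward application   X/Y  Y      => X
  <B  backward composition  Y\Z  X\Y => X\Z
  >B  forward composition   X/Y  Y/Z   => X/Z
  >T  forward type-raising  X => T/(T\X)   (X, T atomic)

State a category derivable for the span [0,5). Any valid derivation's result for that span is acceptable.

S\NP

[0,8] S   <
  [0,5] S\NP   <
    [0,2] PP   <
      [0,1] "from" : PP\NP
      [1,2] "dog" : PP\(PP\NP)
    [2,5] (S\NP)\PP   <
      [2,4] NP   >
        [2,3] "song" : NP/(S\NP)
        [3,4] "on" : S\NP
      [4,5] "liked" : ((S\NP)\PP)\NP
  [5,8] S\(S\NP)   >
    [5,6] "which" : (S\(S\NP))/NP
    [6,8] NP   <
      [6,7] "in" : PP
      [7,8] "quickly" : NP\PP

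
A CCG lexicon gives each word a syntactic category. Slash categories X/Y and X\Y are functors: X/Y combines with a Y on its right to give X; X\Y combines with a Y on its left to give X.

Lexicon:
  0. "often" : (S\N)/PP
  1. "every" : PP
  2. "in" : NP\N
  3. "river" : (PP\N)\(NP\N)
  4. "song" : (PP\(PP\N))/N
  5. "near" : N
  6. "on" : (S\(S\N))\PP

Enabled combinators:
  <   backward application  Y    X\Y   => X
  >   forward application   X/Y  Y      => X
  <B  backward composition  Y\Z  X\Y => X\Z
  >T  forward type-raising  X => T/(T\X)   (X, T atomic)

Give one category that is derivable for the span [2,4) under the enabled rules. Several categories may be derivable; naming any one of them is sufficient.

[0,7] S   <
  [0,2] S\N   >
    [0,1] "often" : (S\N)/PP
    [1,2] "every" : PP
  [2,7] S\(S\N)   <
    [2,6] PP   <
      [2,4] PP\N   <
        [2,3] "in" : NP\N
        [3,4] "river" : (PP\N)\(NP\N)
      [4,6] PP\(PP\N)   >
        [4,5] "song" : (PP\(PP\N))/N
        [5,6] "near" : N
    [6,7] "on" : (S\(S\N))\PP

PP\N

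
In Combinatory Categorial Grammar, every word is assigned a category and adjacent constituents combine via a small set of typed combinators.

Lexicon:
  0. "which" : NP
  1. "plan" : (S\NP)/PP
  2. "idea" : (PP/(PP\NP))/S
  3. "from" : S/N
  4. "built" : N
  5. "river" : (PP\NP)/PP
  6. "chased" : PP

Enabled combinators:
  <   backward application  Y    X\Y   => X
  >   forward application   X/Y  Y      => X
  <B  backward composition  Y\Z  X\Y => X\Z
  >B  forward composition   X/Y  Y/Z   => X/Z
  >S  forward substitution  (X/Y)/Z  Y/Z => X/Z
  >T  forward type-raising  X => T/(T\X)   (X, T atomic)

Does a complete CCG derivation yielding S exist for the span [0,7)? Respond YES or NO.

[0,7] S   <
  [0,1] "which" : NP
  [1,7] S\NP   >
    [1,2] "plan" : (S\NP)/PP
    [2,7] PP   >
      [2,5] PP/(PP\NP)   >
        [2,3] "idea" : (PP/(PP\NP))/S
        [3,5] S   >
          [3,4] "from" : S/N
          [4,5] "built" : N
      [5,7] PP\NP   >
        [5,6] "river" : (PP\NP)/PP
        [6,7] "chased" : PP

YES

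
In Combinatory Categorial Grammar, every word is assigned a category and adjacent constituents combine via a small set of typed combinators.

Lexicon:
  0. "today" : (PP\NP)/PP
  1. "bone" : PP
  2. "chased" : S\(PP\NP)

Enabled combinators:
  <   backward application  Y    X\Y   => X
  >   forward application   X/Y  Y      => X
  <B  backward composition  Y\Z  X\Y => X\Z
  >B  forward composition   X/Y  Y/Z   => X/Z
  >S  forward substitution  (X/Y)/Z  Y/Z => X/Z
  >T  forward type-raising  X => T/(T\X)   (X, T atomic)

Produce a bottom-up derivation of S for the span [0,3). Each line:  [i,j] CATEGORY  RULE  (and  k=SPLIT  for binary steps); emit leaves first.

[0,1] (PP\NP)/PP  lex  "today"
[1,2] PP  lex  "bone"
[0,2] PP\NP  >  k=1
[2,3] S\(PP\NP)  lex  "chased"
[0,3] S  <  k=2

[0,3] S   <
  [0,2] PP\NP   >
    [0,1] "today" : (PP\NP)/PP
    [1,2] "bone" : PP
  [2,3] "chased" : S\(PP\NP)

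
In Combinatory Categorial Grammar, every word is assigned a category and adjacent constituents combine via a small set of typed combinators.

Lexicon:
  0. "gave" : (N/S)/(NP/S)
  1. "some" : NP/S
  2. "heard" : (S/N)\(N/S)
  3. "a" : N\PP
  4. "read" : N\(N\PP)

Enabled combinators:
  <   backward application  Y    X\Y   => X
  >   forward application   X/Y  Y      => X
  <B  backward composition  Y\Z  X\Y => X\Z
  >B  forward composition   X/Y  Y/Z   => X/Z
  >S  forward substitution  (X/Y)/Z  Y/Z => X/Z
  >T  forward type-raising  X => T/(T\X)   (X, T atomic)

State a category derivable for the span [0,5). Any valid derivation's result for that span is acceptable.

[0,5] S   >
  [0,3] S/N   <
    [0,2] N/S   >
      [0,1] "gave" : (N/S)/(NP/S)
      [1,2] "some" : NP/S
    [2,3] "heard" : (S/N)\(N/S)
  [3,5] N   <
    [3,4] "a" : N\PP
    [4,5] "read" : N\(N\PP)

S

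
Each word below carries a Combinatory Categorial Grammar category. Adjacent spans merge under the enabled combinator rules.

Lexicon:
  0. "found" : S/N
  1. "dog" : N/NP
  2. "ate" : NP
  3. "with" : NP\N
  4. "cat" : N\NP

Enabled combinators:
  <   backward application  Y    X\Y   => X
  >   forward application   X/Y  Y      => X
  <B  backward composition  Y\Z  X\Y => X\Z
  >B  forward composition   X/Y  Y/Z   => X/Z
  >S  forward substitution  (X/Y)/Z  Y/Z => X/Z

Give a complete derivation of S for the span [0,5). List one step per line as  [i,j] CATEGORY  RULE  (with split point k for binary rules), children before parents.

[0,1] S/N  lex  "found"
[1,2] N/NP  lex  "dog"
[2,3] NP  lex  "ate"
[1,3] N  >  k=2
[3,4] NP\N  lex  "with"
[1,4] NP  <  k=3
[4,5] N\NP  lex  "cat"
[1,5] N  <  k=4
[0,5] S  >  k=1

[0,5] S   >
  [0,1] "found" : S/N
  [1,5] N   <
    [1,4] NP   <
      [1,3] N   >
        [1,2] "dog" : N/NP
        [2,3] "ate" : NP
      [3,4] "with" : NP\N
    [4,5] "cat" : N\NP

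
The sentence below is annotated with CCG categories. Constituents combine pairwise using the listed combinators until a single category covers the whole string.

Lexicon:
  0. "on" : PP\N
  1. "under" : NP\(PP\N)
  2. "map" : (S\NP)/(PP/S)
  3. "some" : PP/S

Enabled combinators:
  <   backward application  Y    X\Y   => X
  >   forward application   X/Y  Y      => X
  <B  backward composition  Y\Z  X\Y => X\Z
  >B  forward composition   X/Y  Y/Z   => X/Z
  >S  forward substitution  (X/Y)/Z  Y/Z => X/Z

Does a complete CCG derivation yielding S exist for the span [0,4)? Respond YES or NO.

[0,4] S   <
  [0,2] NP   <
    [0,1] "on" : PP\N
    [1,2] "under" : NP\(PP\N)
  [2,4] S\NP   >
    [2,3] "map" : (S\NP)/(PP/S)
    [3,4] "some" : PP/S

YES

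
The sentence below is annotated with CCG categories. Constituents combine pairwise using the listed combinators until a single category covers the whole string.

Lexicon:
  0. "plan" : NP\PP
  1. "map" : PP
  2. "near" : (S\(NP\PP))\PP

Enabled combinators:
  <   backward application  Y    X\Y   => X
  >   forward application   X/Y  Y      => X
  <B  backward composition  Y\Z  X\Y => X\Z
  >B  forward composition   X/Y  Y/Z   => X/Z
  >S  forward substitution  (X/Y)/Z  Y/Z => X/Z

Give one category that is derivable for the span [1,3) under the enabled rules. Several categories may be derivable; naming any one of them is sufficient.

[0,3] S   <
  [0,1] "plan" : NP\PP
  [1,3] S\(NP\PP)   <
    [1,2] "map" : PP
    [2,3] "near" : (S\(NP\PP))\PP

S\(NP\PP)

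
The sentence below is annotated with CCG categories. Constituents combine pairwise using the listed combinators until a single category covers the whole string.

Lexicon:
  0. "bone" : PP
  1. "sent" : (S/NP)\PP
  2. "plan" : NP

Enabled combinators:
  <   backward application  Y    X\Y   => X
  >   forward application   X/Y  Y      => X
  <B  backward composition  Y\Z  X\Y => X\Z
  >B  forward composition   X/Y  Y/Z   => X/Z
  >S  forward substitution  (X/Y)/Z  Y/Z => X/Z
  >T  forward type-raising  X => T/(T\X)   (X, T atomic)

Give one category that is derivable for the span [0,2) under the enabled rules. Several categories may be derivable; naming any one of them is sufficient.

S/NP

[0,3] S   >
  [0,2] S/NP   <
    [0,1] "bone" : PP
    [1,2] "sent" : (S/NP)\PP
  [2,3] "plan" : NP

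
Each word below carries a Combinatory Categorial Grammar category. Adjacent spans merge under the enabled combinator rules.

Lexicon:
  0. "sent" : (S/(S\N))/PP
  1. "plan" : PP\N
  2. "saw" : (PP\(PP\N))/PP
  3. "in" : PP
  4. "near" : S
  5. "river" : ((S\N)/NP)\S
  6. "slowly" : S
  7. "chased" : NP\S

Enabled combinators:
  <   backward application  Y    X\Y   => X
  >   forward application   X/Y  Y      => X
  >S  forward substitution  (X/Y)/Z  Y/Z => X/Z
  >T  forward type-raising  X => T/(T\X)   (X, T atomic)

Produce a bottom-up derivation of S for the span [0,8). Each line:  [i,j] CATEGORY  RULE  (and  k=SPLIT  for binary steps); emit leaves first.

[0,8] S   >
  [0,4] S/(S\N)   >
    [0,1] "sent" : (S/(S\N))/PP
    [1,4] PP   <
      [1,2] "plan" : PP\N
      [2,4] PP\(PP\N)   >
        [2,3] "saw" : (PP\(PP\N))/PP
        [3,4] "in" : PP
  [4,8] S\N   >
    [4,6] (S\N)/NP   <
      [4,5] "near" : S
      [5,6] "river" : ((S\N)/NP)\S
    [6,8] NP   >
      [6,7] NP/(NP\S)   >T
        [6,7] "slowly" : S
      [7,8] "chased" : NP\S

[0,1] (S/(S\N))/PP  lex  "sent"
[1,2] PP\N  lex  "plan"
[2,3] (PP\(PP\N))/PP  lex  "saw"
[3,4] PP  lex  "in"
[2,4] PP\(PP\N)  >  k=3
[1,4] PP  <  k=2
[0,4] S/(S\N)  >  k=1
[4,5] S  lex  "near"
[5,6] ((S\N)/NP)\S  lex  "river"
[4,6] (S\N)/NP  <  k=5
[6,7] S  lex  "slowly"
[6,7] NP/(NP\S)  >T
[7,8] NP\S  lex  "chased"
[6,8] NP  >  k=7
[4,8] S\N  >  k=6
[0,8] S  >  k=4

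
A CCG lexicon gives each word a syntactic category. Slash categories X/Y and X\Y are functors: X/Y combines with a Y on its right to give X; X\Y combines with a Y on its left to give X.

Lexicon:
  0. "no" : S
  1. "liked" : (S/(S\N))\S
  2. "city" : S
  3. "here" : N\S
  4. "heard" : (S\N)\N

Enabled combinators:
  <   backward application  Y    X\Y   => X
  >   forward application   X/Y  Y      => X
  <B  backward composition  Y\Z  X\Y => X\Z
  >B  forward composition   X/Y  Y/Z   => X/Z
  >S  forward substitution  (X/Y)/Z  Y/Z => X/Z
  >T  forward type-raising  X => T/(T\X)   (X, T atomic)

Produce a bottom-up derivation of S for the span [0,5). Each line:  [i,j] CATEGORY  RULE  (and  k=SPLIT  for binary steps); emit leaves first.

[0,5] S   >
  [0,2] S/(S\N)   <
    [0,1] "no" : S
    [1,2] "liked" : (S/(S\N))\S
  [2,5] S\N   <
    [2,4] N   >
      [2,3] N/(N\S)   >T
        [2,3] "city" : S
      [3,4] "here" : N\S
    [4,5] "heard" : (S\N)\N

[0,1] S  lex  "no"
[1,2] (S/(S\N))\S  lex  "liked"
[0,2] S/(S\N)  <  k=1
[2,3] S  lex  "city"
[2,3] N/(N\S)  >T
[3,4] N\S  lex  "here"
[2,4] N  >  k=3
[4,5] (S\N)\N  lex  "heard"
[2,5] S\N  <  k=4
[0,5] S  >  k=2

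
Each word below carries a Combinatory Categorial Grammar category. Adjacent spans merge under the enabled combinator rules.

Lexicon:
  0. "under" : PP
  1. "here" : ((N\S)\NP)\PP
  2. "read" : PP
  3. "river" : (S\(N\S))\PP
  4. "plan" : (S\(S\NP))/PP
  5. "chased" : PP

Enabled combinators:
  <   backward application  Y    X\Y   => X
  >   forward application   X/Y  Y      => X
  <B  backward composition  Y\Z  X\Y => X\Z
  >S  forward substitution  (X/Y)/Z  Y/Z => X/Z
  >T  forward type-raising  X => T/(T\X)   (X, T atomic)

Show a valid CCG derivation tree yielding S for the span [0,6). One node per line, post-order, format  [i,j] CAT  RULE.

[0,1] PP  lex  "under"
[1,2] ((N\S)\NP)\PP  lex  "here"
[0,2] (N\S)\NP  <  k=1
[2,3] PP  lex  "read"
[3,4] (S\(N\S))\PP  lex  "river"
[2,4] S\(N\S)  <  k=3
[0,4] S\NP  <B  k=2
[4,5] (S\(S\NP))/PP  lex  "plan"
[5,6] PP  lex  "chased"
[4,6] S\(S\NP)  >  k=5
[0,6] S  <  k=4

[0,6] S   <
  [0,4] S\NP   <B
    [0,2] (N\S)\NP   <
      [0,1] "under" : PP
      [1,2] "here" : ((N\S)\NP)\PP
    [2,4] S\(N\S)   <
      [2,3] "read" : PP
      [3,4] "river" : (S\(N\S))\PP
  [4,6] S\(S\NP)   >
    [4,5] "plan" : (S\(S\NP))/PP
    [5,6] "chased" : PP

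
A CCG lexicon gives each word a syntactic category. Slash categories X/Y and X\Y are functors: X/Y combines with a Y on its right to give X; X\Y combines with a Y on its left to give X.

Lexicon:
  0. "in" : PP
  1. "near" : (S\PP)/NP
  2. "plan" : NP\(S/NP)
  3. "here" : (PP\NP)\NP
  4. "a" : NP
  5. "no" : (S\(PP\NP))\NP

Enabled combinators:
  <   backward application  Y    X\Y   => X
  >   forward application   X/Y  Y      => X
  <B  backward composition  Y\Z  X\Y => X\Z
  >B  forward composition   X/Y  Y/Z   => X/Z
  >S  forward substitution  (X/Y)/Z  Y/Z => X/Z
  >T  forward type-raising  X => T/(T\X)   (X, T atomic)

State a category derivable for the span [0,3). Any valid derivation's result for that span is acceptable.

[0,6] S   <
  [0,3] NP   <
    [0,2] S/NP   >B
      [0,1] S/(S\PP)   >T
        [0,1] "in" : PP
      [1,2] "near" : (S\PP)/NP
    [2,3] "plan" : NP\(S/NP)
  [3,6] S\NP   <B
    [3,4] "here" : (PP\NP)\NP
    [4,6] S\(PP\NP)   <
      [4,5] "a" : NP
      [5,6] "no" : (S\(PP\NP))\NP

NP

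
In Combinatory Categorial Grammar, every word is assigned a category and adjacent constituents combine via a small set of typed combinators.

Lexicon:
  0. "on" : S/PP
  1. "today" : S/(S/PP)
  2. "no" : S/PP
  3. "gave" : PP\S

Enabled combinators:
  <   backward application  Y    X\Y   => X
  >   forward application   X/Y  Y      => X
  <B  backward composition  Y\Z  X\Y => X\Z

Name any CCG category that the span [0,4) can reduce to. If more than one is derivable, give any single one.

S

[0,4] S   >
  [0,1] "on" : S/PP
  [1,4] PP   <
    [1,3] S   >
      [1,2] "today" : S/(S/PP)
      [2,3] "no" : S/PP
    [3,4] "gave" : PP\S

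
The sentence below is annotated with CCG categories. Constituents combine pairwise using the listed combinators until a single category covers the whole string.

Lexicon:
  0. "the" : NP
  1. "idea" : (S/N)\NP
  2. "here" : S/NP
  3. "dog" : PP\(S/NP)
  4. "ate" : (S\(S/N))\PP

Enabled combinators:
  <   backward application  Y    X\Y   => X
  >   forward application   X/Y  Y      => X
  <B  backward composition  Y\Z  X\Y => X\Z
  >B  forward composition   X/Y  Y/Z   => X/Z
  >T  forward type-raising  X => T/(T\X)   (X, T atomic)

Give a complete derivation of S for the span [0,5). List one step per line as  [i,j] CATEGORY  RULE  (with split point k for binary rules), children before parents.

[0,1] NP  lex  "the"
[1,2] (S/N)\NP  lex  "idea"
[0,2] S/N  <  k=1
[2,3] S/NP  lex  "here"
[3,4] PP\(S/NP)  lex  "dog"
[2,4] PP  <  k=3
[4,5] (S\(S/N))\PP  lex  "ate"
[2,5] S\(S/N)  <  k=4
[0,5] S  <  k=2

[0,5] S   <
  [0,2] S/N   <
    [0,1] "the" : NP
    [1,2] "idea" : (S/N)\NP
  [2,5] S\(S/N)   <
    [2,4] PP   <
      [2,3] "here" : S/NP
      [3,4] "dog" : PP\(S/NP)
    [4,5] "ate" : (S\(S/N))\PP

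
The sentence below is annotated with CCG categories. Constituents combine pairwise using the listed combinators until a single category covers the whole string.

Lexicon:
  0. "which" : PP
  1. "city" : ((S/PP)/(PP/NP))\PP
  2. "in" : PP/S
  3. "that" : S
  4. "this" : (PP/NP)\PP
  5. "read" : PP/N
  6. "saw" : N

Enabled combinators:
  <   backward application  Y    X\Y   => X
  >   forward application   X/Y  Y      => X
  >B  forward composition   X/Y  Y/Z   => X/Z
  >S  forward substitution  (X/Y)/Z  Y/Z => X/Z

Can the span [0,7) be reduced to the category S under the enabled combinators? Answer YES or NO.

[0,7] S   >
  [0,5] S/PP   >
    [0,2] (S/PP)/(PP/NP)   <
      [0,1] "which" : PP
      [1,2] "city" : ((S/PP)/(PP/NP))\PP
    [2,5] PP/NP   <
      [2,4] PP   >
        [2,3] "in" : PP/S
        [3,4] "that" : S
      [4,5] "this" : (PP/NP)\PP
  [5,7] PP   >
    [5,6] "read" : PP/N
    [6,7] "saw" : N

YES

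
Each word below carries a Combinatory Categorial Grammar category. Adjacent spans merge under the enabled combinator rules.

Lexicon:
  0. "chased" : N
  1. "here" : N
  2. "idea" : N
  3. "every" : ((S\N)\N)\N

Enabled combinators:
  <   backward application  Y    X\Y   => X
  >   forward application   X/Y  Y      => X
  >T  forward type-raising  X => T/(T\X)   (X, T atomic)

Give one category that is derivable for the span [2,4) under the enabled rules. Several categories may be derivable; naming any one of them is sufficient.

[0,4] S   <
  [0,1] "chased" : N
  [1,4] S\N   <
    [1,2] "here" : N
    [2,4] (S\N)\N   <
      [2,3] "idea" : N
      [3,4] "every" : ((S\N)\N)\N

(S\N)\N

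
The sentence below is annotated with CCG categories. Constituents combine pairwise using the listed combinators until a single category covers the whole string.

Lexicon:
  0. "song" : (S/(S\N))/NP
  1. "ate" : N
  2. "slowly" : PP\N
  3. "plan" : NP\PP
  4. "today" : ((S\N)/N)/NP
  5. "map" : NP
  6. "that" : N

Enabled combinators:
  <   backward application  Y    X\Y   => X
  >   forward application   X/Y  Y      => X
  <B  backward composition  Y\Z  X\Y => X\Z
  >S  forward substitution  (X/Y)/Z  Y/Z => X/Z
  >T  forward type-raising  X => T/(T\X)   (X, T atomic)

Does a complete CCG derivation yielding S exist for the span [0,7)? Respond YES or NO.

YES

[0,7] S   >
  [0,4] S/(S\N)   >
    [0,1] "song" : (S/(S\N))/NP
    [1,4] NP   >
      [1,2] NP/(NP\N)   >T
        [1,2] "ate" : N
      [2,4] NP\N   <B
        [2,3] "slowly" : PP\N
        [3,4] "plan" : NP\PP
  [4,7] S\N   >
    [4,6] (S\N)/N   >
      [4,5] "today" : ((S\N)/N)/NP
      [5,6] "map" : NP
    [6,7] "that" : N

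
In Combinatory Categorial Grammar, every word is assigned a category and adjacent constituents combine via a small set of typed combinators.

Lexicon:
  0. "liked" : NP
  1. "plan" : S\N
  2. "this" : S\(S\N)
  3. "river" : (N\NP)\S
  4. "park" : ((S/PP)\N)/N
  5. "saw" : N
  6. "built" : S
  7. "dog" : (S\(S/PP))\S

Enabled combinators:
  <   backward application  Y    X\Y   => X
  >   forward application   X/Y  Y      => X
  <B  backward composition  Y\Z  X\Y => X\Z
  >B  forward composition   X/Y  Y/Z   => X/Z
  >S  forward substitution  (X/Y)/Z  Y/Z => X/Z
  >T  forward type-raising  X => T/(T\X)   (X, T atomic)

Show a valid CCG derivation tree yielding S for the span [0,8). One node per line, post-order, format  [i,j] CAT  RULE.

[0,8] S   <
  [0,4] N   <
    [0,1] "liked" : NP
    [1,4] N\NP   <
      [1,3] S   <
        [1,2] "plan" : S\N
        [2,3] "this" : S\(S\N)
      [3,4] "river" : (N\NP)\S
  [4,8] S\N   <B
    [4,6] (S/PP)\N   >
      [4,5] "park" : ((S/PP)\N)/N
      [5,6] "saw" : N
    [6,8] S\(S/PP)   <
      [6,7] "built" : S
      [7,8] "dog" : (S\(S/PP))\S

[0,1] NP  lex  "liked"
[1,2] S\N  lex  "plan"
[2,3] S\(S\N)  lex  "this"
[1,3] S  <  k=2
[3,4] (N\NP)\S  lex  "river"
[1,4] N\NP  <  k=3
[0,4] N  <  k=1
[4,5] ((S/PP)\N)/N  lex  "park"
[5,6] N  lex  "saw"
[4,6] (S/PP)\N  >  k=5
[6,7] S  lex  "built"
[7,8] (S\(S/PP))\S  lex  "dog"
[6,8] S\(S/PP)  <  k=7
[4,8] S\N  <B  k=6
[0,8] S  <  k=4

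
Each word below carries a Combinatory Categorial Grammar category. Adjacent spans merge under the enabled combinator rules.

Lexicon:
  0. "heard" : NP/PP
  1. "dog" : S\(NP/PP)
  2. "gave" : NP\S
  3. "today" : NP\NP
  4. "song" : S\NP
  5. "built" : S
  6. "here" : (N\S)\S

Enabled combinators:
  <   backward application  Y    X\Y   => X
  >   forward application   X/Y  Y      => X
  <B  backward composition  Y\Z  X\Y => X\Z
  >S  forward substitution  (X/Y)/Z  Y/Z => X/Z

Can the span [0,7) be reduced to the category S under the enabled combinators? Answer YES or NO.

NP/PP S\(NP/PP) NP\S NP\NP S\NP S (N\S)\S
CKY chart[0,7] = {N}; S ∉ chart

NO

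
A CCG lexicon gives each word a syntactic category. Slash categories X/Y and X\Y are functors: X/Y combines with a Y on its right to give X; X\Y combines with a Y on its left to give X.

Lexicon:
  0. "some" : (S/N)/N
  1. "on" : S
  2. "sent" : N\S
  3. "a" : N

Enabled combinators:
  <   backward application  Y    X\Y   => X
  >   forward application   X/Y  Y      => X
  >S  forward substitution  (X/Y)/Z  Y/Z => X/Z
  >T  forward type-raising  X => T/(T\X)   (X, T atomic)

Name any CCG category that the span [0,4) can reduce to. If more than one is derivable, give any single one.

S

[0,4] S   >
  [0,3] S/N   >
    [0,1] "some" : (S/N)/N
    [1,3] N   <
      [1,2] "on" : S
      [2,3] "sent" : N\S
  [3,4] "a" : N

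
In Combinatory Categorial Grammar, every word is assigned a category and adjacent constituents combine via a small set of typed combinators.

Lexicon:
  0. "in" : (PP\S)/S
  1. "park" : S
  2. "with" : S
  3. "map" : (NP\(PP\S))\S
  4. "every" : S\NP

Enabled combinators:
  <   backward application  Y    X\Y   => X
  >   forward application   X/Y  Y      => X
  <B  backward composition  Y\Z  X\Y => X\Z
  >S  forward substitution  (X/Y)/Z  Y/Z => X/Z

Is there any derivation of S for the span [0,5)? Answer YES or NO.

YES

[0,5] S   <
  [0,4] NP   <
    [0,2] PP\S   >
      [0,1] "in" : (PP\S)/S
      [1,2] "park" : S
    [2,4] NP\(PP\S)   <
      [2,3] "with" : S
      [3,4] "map" : (NP\(PP\S))\S
  [4,5] "every" : S\NP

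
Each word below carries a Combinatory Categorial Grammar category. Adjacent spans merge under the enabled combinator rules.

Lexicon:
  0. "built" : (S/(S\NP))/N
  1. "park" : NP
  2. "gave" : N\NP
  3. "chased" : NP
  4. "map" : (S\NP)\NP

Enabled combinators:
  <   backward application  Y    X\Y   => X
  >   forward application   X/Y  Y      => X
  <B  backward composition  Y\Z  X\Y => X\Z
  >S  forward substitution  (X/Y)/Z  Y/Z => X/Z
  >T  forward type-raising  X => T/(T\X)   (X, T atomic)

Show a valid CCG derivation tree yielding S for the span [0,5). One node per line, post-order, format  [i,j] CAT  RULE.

[0,1] (S/(S\NP))/N  lex  "built"
[1,2] NP  lex  "park"
[1,2] N/(N\NP)  >T
[2,3] N\NP  lex  "gave"
[1,3] N  >  k=2
[0,3] S/(S\NP)  >  k=1
[3,4] NP  lex  "chased"
[4,5] (S\NP)\NP  lex  "map"
[3,5] S\NP  <  k=4
[0,5] S  >  k=3

[0,5] S   >
  [0,3] S/(S\NP)   >
    [0,1] "built" : (S/(S\NP))/N
    [1,3] N   >
      [1,2] N/(N\NP)   >T
        [1,2] "park" : NP
      [2,3] "gave" : N\NP
  [3,5] S\NP   <
    [3,4] "chased" : NP
    [4,5] "map" : (S\NP)\NP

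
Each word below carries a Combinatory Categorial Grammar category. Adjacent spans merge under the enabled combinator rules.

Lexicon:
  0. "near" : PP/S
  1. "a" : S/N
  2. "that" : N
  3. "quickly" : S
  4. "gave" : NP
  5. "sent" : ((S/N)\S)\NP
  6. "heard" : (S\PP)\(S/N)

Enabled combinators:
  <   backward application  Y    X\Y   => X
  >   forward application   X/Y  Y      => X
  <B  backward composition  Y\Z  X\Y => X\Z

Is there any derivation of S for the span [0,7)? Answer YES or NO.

YES

[0,7] S   <
  [0,3] PP   >
    [0,1] "near" : PP/S
    [1,3] S   >
      [1,2] "a" : S/N
      [2,3] "that" : N
  [3,7] S\PP   <
    [3,6] S/N   <
      [3,4] "quickly" : S
      [4,6] (S/N)\S   <
        [4,5] "gave" : NP
        [5,6] "sent" : ((S/N)\S)\NP
    [6,7] "heard" : (S\PP)\(S/N)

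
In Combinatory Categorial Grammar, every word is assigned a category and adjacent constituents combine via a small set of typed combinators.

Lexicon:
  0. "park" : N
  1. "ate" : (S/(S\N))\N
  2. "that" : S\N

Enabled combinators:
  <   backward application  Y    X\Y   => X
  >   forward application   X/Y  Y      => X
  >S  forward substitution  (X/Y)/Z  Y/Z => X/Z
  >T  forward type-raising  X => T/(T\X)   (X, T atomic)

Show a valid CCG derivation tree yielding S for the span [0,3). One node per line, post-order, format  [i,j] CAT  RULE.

[0,3] S   >
  [0,2] S/(S\N)   <
    [0,1] "park" : N
    [1,2] "ate" : (S/(S\N))\N
  [2,3] "that" : S\N

[0,1] N  lex  "park"
[1,2] (S/(S\N))\N  lex  "ate"
[0,2] S/(S\N)  <  k=1
[2,3] S\N  lex  "that"
[0,3] S  >  k=2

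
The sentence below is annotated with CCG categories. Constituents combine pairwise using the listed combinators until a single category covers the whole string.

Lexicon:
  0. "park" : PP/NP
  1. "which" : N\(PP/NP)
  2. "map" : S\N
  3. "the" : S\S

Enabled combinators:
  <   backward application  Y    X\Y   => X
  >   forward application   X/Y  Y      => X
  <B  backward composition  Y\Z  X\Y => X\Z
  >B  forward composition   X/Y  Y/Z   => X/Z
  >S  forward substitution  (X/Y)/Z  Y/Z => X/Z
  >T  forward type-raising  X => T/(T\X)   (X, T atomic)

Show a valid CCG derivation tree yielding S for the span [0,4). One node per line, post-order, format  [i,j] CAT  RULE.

[0,1] PP/NP  lex  "park"
[1,2] N\(PP/NP)  lex  "which"
[0,2] N  <  k=1
[2,3] S\N  lex  "map"
[3,4] S\S  lex  "the"
[2,4] S\N  <B  k=3
[0,4] S  <  k=2

[0,4] S   <
  [0,2] N   <
    [0,1] "park" : PP/NP
    [1,2] "which" : N\(PP/NP)
  [2,4] S\N   <B
    [2,3] "map" : S\N
    [3,4] "the" : S\S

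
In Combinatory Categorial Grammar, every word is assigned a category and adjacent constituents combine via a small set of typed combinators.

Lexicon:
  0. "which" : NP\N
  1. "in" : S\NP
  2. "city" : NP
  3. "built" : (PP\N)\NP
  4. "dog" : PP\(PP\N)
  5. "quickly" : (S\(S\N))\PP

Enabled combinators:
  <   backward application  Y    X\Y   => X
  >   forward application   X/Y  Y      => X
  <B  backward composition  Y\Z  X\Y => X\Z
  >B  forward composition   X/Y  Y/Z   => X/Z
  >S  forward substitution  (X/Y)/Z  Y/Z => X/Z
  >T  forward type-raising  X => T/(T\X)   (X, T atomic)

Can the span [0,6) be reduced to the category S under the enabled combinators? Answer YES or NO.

YES

[0,6] S   <
  [0,2] S\N   <B
    [0,1] "which" : NP\N
    [1,2] "in" : S\NP
  [2,6] S\(S\N)   <
    [2,5] PP   <
      [2,4] PP\N   <
        [2,3] "city" : NP
        [3,4] "built" : (PP\N)\NP
      [4,5] "dog" : PP\(PP\N)
    [5,6] "quickly" : (S\(S\N))\PP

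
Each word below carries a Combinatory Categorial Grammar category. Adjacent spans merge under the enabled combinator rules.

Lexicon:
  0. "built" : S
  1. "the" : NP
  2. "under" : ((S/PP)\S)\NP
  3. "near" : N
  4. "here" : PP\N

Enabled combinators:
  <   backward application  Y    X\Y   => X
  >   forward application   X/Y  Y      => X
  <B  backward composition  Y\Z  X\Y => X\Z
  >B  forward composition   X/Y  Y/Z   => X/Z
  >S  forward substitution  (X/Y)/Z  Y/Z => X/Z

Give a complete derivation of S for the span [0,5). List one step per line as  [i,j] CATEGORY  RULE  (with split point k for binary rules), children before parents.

[0,1] S  lex  "built"
[1,2] NP  lex  "the"
[2,3] ((S/PP)\S)\NP  lex  "under"
[1,3] (S/PP)\S  <  k=2
[0,3] S/PP  <  k=1
[3,4] N  lex  "near"
[4,5] PP\N  lex  "here"
[3,5] PP  <  k=4
[0,5] S  >  k=3

[0,5] S   >
  [0,3] S/PP   <
    [0,1] "built" : S
    [1,3] (S/PP)\S   <
      [1,2] "the" : NP
      [2,3] "under" : ((S/PP)\S)\NP
  [3,5] PP   <
    [3,4] "near" : N
    [4,5] "here" : PP\N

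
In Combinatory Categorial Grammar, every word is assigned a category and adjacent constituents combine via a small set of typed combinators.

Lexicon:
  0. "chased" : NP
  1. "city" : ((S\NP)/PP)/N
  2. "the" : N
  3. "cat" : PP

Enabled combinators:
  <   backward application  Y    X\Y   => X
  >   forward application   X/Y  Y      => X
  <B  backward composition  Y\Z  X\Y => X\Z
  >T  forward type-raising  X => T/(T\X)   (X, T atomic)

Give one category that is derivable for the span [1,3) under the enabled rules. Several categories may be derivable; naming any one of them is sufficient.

[0,4] S   <
  [0,1] "chased" : NP
  [1,4] S\NP   >
    [1,3] (S\NP)/PP   >
      [1,2] "city" : ((S\NP)/PP)/N
      [2,3] "the" : N
    [3,4] "cat" : PP

(S\NP)/PP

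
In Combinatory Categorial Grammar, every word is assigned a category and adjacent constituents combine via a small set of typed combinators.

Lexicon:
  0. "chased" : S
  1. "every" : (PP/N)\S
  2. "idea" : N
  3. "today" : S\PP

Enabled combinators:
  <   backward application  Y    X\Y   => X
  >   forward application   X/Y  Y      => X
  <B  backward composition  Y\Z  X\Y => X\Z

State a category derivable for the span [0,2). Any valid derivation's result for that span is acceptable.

[0,4] S   <
  [0,3] PP   >
    [0,2] PP/N   <
      [0,1] "chased" : S
      [1,2] "every" : (PP/N)\S
    [2,3] "idea" : N
  [3,4] "today" : S\PP

PP/N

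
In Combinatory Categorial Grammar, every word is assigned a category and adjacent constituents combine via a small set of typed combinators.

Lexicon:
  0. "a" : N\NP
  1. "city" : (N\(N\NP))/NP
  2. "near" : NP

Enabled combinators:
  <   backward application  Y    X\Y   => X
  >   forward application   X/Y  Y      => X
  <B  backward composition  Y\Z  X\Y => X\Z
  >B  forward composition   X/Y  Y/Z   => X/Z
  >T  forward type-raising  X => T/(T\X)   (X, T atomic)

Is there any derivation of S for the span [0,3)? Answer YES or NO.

N\NP (N\(N\NP))/NP NP
CKY chart[0,3] = {N, N/(N\N), NP/(NP\N), PP/(PP\N), S/(S\N)}; S ∉ chart

NO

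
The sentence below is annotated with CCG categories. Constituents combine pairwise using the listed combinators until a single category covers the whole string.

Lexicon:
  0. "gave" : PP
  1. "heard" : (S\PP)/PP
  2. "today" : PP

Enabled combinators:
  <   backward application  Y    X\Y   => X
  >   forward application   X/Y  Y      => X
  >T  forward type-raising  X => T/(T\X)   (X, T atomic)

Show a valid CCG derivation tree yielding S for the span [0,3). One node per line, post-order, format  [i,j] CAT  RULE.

[0,1] PP  lex  "gave"
[1,2] (S\PP)/PP  lex  "heard"
[2,3] PP  lex  "today"
[1,3] S\PP  >  k=2
[0,3] S  <  k=1

[0,3] S   <
  [0,1] "gave" : PP
  [1,3] S\PP   >
    [1,2] "heard" : (S\PP)/PP
    [2,3] "today" : PP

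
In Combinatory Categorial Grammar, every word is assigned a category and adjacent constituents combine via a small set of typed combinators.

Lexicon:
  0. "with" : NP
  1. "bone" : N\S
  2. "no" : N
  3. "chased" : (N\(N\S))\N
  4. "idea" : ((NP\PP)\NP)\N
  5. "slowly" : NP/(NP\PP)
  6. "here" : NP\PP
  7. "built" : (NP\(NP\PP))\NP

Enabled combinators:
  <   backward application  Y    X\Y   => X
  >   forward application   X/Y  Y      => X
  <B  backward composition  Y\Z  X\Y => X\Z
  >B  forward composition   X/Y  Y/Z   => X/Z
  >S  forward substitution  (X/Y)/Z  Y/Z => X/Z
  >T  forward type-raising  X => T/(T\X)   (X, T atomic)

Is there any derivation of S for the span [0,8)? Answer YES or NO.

NP N\S N (N\(N\S))\N ((NP\PP)\NP)\N NP/(NP\PP) NP\PP (NP\(NP\PP))\NP
CKY chart[0,8] = {N/(N\NP), NP, NP/(NP\NP), PP/(PP\NP), S/(S\NP)}; S ∉ chart

NO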